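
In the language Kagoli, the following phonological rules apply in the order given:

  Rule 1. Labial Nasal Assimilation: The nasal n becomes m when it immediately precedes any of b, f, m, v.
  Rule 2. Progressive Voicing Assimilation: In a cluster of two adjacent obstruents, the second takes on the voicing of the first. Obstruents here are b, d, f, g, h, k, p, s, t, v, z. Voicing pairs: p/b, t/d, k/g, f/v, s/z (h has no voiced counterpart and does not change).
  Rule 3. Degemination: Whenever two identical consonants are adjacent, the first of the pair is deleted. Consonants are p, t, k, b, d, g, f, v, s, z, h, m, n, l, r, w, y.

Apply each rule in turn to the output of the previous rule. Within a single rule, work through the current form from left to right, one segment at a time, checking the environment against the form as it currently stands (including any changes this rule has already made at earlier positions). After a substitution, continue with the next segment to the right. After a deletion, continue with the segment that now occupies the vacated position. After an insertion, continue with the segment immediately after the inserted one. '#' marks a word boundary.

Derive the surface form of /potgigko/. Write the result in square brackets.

Rule 1 Labial Nasal Assimilation: no change — [potgigko]
Rule 2 Progressive Voicing Assimilation: [potgigko] → [potkiggo]
Rule 3 Degemination: [potkiggo] → [potkigo]

[potkigo]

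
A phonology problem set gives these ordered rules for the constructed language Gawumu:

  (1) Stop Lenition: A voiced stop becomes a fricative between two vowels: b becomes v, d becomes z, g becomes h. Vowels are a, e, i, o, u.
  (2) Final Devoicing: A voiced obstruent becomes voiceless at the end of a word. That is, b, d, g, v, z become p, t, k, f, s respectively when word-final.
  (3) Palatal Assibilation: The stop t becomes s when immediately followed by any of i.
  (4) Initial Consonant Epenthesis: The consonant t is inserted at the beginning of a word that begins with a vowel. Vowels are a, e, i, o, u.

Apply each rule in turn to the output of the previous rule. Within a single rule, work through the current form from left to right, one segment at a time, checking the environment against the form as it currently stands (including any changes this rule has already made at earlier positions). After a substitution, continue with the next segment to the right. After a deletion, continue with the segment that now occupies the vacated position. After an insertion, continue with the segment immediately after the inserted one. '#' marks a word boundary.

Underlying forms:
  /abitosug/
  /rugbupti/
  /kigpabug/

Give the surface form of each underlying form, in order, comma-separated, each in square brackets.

[tavitosuk], [rugbupsi], [kigpavuk]

/abitosug/:
  (1) Stop Lenition: [abitosug] → [avitosug]
  (2) Final Devoicing: [avitosug] → [avitosuk]
  (3) Palatal Assibilation: no change — [avitosuk]
  (4) Initial Consonant Epenthesis: [avitosuk] → [tavitosuk]
/rugbupti/:
  (1) Stop Lenition: no change — [rugbupti]
  (2) Final Devoicing: no change — [rugbupti]
  (3) Palatal Assibilation: [rugbupti] → [rugbupsi]
  (4) Initial Consonant Epenthesis: no change — [rugbupsi]
/kigpabug/:
  (1) Stop Lenition: [kigpabug] → [kigpavug]
  (2) Final Devoicing: [kigpavug] → [kigpavuk]
  (3) Palatal Assibilation: no change — [kigpavuk]
  (4) Initial Consonant Epenthesis: no change — [kigpavuk]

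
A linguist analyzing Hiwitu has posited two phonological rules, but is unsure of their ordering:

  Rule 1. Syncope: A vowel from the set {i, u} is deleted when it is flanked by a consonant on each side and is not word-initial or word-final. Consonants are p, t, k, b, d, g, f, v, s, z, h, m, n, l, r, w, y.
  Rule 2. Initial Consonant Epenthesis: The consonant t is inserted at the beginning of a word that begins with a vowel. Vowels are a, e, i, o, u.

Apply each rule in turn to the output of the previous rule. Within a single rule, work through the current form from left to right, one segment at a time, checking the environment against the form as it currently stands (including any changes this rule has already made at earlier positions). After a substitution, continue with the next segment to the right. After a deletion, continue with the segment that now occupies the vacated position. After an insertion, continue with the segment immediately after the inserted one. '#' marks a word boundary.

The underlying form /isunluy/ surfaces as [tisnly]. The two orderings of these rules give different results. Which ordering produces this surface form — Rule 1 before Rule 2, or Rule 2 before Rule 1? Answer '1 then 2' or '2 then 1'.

1 then 2

Order 1 then 2:
  1 Syncope: [isunluy] → [isnly]
  2 Initial Consonant Epenthesis: [isnly] → [tisnly]
  result: [tisnly]
Order 2 then 1:
  2 Initial Consonant Epenthesis: [isunluy] → [tisunluy]
  1 Syncope: [tisunluy] → [tsnly]
  result: [tsnly]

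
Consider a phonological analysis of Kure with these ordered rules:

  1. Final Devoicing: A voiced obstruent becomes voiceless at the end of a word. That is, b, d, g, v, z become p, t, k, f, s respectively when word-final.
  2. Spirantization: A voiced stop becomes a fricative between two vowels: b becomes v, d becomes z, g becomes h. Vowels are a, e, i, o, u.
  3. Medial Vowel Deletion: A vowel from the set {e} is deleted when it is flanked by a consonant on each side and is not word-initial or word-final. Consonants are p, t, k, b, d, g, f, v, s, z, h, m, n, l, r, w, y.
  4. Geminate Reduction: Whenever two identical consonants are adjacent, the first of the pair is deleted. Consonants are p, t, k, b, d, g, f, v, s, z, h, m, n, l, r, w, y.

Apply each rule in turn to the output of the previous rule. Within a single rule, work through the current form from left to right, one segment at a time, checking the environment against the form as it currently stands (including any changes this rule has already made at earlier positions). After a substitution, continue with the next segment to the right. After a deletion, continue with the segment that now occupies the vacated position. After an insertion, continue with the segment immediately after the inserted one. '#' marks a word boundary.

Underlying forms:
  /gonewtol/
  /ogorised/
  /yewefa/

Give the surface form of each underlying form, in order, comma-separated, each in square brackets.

[gonwtol], [ohorist], [ywfa]

/gonewtol/:
  1 Final Devoicing: no change — [gonewtol]
  2 Spirantization: no change — [gonewtol]
  3 Medial Vowel Deletion: [gonewtol] → [gonwtol]
  4 Geminate Reduction: no change — [gonwtol]
/ogorised/:
  1 Final Devoicing: [ogorised] → [ogoriset]
  2 Spirantization: [ogoriset] → [ohoriset]
  3 Medial Vowel Deletion: [ohoriset] → [ohorist]
  4 Geminate Reduction: no change — [ohorist]
/yewefa/:
  1 Final Devoicing: no change — [yewefa]
  2 Spirantization: no change — [yewefa]
  3 Medial Vowel Deletion: [yewefa] → [ywfa]
  4 Geminate Reduction: no change — [ywfa]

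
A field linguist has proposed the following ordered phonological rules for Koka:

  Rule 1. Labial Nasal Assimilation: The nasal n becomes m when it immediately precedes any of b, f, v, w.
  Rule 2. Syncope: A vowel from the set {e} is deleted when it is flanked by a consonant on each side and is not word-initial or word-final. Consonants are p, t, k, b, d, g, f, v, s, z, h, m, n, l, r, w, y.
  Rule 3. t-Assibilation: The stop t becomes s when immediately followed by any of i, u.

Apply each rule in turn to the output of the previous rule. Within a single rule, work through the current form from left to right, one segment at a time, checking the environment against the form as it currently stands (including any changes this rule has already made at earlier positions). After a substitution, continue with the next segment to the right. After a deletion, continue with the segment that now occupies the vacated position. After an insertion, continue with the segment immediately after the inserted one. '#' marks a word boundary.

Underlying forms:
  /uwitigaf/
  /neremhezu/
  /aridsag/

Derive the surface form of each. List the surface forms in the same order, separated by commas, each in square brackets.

/uwitigaf/:
  Rule 1 Labial Nasal Assimilation: no change — [uwitigaf]
  Rule 2 Syncope: no change — [uwitigaf]
  Rule 3 t-Assibilation: [uwitigaf] → [uwisigaf]
/neremhezu/:
  Rule 1 Labial Nasal Assimilation: no change — [neremhezu]
  Rule 2 Syncope: [neremhezu] → [nrmhzu]
  Rule 3 t-Assibilation: no change — [nrmhzu]
/aridsag/:
  Rule 1 Labial Nasal Assimilation: no change — [aridsag]
  Rule 2 Syncope: no change — [aridsag]
  Rule 3 t-Assibilation: no change — [aridsag]

[uwisigaf], [nrmhzu], [aridsag]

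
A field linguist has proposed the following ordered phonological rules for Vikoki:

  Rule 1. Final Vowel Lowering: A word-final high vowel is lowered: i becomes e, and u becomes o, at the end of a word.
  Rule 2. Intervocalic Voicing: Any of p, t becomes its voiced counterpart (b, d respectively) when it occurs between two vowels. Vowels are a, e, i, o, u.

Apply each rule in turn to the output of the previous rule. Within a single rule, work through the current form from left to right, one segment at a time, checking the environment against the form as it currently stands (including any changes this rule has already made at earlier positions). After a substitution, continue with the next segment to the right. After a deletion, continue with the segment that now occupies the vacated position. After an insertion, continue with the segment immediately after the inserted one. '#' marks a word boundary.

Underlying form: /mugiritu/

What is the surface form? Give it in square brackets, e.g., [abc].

Rule 1 Final Vowel Lowering: [mugiritu] → [mugirito]
Rule 2 Intervocalic Voicing: [mugirito] → [mugirido]

[mugirido]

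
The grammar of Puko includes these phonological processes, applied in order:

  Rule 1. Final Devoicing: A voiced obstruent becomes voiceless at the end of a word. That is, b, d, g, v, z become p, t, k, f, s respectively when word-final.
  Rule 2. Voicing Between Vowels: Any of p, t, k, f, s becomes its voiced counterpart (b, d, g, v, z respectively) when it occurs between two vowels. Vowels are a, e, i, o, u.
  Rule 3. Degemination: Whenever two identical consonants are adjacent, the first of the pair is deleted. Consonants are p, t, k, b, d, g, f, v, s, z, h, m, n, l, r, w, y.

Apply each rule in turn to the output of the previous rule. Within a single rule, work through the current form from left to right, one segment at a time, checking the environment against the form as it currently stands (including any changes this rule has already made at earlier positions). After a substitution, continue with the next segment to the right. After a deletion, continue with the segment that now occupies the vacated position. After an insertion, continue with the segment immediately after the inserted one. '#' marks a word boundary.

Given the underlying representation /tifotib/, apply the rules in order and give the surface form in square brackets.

[tivodip]

Rule 1 Final Devoicing: [tifotib] → [tifotip]
Rule 2 Voicing Between Vowels: [tifotip] → [tivodip]
Rule 3 Degemination: no change — [tivodip]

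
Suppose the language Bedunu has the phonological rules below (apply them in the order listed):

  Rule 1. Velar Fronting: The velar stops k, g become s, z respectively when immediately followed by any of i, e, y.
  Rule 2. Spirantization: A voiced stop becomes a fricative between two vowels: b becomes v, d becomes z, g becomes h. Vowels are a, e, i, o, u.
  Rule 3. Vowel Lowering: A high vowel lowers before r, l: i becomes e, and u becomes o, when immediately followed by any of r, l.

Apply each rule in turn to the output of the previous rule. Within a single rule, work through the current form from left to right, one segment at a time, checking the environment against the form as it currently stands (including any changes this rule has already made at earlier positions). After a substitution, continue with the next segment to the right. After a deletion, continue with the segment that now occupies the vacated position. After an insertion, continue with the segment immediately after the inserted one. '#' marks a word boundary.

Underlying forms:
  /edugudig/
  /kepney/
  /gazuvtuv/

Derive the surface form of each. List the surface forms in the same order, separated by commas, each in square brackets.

[ezuhuzig], [sepney], [gazuvtuv]

/edugudig/:
  Rule 1 Velar Fronting: no change — [edugudig]
  Rule 2 Spirantization: [edugudig] → [ezuhuzig]
  Rule 3 Vowel Lowering: no change — [ezuhuzig]
/kepney/:
  Rule 1 Velar Fronting: [kepney] → [sepney]
  Rule 2 Spirantization: no change — [sepney]
  Rule 3 Vowel Lowering: no change — [sepney]
/gazuvtuv/:
  Rule 1 Velar Fronting: no change — [gazuvtuv]
  Rule 2 Spirantization: no change — [gazuvtuv]
  Rule 3 Vowel Lowering: no change — [gazuvtuv]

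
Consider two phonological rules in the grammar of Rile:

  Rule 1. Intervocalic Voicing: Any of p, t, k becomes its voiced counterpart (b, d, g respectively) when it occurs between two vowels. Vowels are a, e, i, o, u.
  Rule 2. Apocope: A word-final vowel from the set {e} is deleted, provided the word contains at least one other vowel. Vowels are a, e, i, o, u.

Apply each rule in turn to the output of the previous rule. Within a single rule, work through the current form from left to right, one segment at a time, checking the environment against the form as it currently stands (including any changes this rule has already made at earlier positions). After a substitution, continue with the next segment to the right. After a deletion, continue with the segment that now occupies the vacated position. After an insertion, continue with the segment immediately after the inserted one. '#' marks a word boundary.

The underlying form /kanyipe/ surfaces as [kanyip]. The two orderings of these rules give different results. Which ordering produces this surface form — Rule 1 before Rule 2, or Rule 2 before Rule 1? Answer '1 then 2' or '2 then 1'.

Order 1 then 2:
  1 Intervocalic Voicing: [kanyipe] → [kanyibe]
  2 Apocope: [kanyibe] → [kanyib]
  result: [kanyib]
Order 2 then 1:
  2 Apocope: [kanyipe] → [kanyip]
  1 Intervocalic Voicing: no change — [kanyip]
  result: [kanyip]

2 then 1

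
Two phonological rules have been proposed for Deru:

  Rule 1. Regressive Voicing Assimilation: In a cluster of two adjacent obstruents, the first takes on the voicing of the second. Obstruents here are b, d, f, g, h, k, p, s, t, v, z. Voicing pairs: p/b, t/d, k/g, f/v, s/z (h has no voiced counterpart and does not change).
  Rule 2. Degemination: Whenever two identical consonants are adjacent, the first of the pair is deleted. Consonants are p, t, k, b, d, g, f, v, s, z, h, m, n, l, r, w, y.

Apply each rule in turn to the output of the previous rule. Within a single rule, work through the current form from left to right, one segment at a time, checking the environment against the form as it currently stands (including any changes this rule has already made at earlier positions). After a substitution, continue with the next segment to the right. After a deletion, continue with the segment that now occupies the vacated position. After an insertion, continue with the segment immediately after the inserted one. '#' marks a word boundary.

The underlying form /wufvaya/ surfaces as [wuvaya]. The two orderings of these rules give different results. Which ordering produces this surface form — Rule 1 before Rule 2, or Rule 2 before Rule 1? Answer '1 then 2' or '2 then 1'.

1 then 2

Order 1 then 2:
  1 Regressive Voicing Assimilation: [wufvaya] → [wuvvaya]
  2 Degemination: [wuvvaya] → [wuvaya]
  result: [wuvaya]
Order 2 then 1:
  2 Degemination: no change — [wufvaya]
  1 Regressive Voicing Assimilation: [wufvaya] → [wuvvaya]
  result: [wuvvaya]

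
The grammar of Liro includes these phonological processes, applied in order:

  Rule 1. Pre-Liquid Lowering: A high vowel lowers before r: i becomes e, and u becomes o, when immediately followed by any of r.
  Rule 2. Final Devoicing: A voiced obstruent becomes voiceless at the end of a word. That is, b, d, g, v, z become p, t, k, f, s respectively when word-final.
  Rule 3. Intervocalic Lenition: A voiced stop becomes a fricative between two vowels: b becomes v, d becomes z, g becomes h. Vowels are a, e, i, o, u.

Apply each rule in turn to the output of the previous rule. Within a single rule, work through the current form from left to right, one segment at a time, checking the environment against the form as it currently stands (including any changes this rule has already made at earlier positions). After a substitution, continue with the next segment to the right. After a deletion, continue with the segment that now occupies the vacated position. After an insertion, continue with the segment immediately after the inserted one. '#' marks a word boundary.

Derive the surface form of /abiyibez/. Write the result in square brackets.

Rule 1 Pre-Liquid Lowering: no change — [abiyibez]
Rule 2 Final Devoicing: [abiyibez] → [abiyibes]
Rule 3 Intervocalic Lenition: [abiyibes] → [aviyives]

[aviyives]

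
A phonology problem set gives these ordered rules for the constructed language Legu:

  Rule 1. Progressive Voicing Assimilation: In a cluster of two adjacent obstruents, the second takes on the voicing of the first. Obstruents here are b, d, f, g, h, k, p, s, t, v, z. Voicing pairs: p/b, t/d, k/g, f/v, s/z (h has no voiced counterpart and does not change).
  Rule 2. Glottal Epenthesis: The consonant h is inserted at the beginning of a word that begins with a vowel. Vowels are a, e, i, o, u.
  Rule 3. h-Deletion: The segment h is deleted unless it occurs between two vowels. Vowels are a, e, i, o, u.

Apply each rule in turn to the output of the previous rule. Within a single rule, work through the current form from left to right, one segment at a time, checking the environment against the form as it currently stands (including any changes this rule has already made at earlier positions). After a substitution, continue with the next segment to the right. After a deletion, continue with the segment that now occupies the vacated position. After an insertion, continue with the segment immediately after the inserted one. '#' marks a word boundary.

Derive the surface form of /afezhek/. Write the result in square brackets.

Rule 1 Progressive Voicing Assimilation: no change — [afezhek]
Rule 2 Glottal Epenthesis: [afezhek] → [hafezhek]
Rule 3 h-Deletion: [hafezhek] → [afezek]

[afezek]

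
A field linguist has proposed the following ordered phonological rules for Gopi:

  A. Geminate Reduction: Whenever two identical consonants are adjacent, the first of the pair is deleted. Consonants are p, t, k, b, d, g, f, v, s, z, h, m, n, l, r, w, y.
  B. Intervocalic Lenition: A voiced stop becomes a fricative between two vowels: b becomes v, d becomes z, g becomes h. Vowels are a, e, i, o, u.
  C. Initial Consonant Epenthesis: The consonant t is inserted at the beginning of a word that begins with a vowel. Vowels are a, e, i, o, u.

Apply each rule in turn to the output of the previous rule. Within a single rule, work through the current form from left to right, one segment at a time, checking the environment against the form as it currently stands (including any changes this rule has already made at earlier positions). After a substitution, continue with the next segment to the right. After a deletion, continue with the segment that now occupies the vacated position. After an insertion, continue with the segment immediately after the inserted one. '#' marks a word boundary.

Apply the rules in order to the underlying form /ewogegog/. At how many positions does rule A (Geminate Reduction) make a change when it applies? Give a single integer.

0

A Geminate Reduction: no change — [ewogegog]
B Intervocalic Lenition: [ewogegog] → [ewohehog]
C Initial Consonant Epenthesis: [ewohehog] → [tewohehog]
Rule A changed 0 position(s).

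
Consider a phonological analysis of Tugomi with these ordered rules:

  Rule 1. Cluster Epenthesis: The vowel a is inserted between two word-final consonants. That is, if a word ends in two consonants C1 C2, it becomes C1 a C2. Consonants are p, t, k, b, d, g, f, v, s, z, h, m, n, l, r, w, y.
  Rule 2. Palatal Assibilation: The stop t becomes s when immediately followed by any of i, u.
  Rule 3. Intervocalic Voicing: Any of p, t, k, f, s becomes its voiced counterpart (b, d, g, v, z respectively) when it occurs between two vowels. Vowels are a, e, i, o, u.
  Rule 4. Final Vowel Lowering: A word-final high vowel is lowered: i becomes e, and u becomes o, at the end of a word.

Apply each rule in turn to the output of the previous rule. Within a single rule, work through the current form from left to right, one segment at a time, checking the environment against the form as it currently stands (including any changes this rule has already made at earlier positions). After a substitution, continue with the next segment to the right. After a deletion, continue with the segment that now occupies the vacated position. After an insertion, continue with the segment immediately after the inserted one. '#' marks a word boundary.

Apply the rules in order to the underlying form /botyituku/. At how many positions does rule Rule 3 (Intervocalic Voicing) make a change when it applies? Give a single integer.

2

Rule 1 Cluster Epenthesis: no change — [botyituku]
Rule 2 Palatal Assibilation: [botyituku] → [botyisuku]
Rule 3 Intervocalic Voicing: [botyisuku] → [botyizugu]
Rule 4 Final Vowel Lowering: [botyizugu] → [botyizugo]
Rule Rule 3 changed 2 position(s).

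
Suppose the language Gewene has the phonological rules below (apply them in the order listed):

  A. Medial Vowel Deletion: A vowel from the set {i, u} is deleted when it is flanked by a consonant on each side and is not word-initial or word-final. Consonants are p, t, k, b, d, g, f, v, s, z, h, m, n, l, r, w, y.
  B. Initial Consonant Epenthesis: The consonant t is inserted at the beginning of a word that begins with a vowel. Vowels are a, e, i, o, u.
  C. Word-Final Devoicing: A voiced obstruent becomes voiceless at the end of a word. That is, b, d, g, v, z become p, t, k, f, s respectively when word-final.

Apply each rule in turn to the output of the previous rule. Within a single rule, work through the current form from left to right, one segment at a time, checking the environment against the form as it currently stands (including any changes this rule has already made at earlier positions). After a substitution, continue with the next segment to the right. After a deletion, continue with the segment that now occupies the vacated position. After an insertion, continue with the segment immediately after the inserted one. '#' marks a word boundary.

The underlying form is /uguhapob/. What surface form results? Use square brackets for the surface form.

A Medial Vowel Deletion: [uguhapob] → [ughapob]
B Initial Consonant Epenthesis: [ughapob] → [tughapob]
C Word-Final Devoicing: [tughapob] → [tughapop]

[tughapop]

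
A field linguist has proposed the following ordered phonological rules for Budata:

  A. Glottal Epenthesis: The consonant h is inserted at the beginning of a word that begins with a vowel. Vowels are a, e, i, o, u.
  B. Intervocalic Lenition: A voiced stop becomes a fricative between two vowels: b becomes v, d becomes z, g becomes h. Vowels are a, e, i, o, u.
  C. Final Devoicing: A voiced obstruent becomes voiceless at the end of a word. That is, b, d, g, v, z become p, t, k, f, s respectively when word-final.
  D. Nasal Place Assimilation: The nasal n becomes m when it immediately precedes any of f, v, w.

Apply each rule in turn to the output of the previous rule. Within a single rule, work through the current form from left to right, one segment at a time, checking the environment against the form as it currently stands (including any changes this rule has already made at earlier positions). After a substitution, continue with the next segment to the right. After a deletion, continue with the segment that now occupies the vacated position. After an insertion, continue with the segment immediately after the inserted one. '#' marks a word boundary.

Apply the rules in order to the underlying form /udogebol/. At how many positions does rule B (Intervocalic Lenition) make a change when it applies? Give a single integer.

A Glottal Epenthesis: [udogebol] → [hudogebol]
B Intervocalic Lenition: [hudogebol] → [huzohevol]
C Final Devoicing: no change — [huzohevol]
D Nasal Place Assimilation: no change — [huzohevol]
Rule B changed 3 position(s).

3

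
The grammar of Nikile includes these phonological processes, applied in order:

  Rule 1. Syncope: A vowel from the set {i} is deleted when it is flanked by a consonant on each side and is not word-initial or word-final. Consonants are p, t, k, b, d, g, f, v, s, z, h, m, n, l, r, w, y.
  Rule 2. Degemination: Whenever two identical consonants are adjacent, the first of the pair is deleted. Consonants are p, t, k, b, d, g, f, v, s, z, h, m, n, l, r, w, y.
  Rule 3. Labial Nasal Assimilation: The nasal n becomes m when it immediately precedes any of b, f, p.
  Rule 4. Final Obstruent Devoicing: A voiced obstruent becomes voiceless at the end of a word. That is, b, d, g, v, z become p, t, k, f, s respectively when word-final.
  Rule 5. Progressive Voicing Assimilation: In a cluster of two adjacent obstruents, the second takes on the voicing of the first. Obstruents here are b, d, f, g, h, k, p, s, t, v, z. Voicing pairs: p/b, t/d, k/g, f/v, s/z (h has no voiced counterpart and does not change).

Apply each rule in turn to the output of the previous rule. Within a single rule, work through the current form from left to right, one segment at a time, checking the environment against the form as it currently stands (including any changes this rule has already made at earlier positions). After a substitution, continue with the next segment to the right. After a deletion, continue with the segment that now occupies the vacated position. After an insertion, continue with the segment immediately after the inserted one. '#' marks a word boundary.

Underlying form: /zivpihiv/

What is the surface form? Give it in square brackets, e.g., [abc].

Rule 1 Syncope: [zivpihiv] → [zvphv]
Rule 2 Degemination: no change — [zvphv]
Rule 3 Labial Nasal Assimilation: no change — [zvphv]
Rule 4 Final Obstruent Devoicing: [zvphv] → [zvphf]
Rule 5 Progressive Voicing Assimilation: [zvphf] → [zvbhf]

[zvbhf]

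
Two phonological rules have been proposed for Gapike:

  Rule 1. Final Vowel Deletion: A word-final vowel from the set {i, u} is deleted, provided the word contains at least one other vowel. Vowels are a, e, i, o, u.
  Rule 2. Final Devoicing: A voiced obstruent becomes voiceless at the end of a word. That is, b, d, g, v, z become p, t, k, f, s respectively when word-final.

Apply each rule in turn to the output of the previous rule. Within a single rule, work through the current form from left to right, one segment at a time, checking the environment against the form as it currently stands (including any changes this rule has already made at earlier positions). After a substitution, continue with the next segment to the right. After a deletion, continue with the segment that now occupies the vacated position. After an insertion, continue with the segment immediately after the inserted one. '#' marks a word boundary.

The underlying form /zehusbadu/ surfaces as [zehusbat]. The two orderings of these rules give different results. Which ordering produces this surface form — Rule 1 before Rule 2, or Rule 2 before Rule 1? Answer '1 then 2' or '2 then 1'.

1 then 2

Order 1 then 2:
  1 Final Vowel Deletion: [zehusbadu] → [zehusbad]
  2 Final Devoicing: [zehusbad] → [zehusbat]
  result: [zehusbat]
Order 2 then 1:
  2 Final Devoicing: no change — [zehusbadu]
  1 Final Vowel Deletion: [zehusbadu] → [zehusbad]
  result: [zehusbad]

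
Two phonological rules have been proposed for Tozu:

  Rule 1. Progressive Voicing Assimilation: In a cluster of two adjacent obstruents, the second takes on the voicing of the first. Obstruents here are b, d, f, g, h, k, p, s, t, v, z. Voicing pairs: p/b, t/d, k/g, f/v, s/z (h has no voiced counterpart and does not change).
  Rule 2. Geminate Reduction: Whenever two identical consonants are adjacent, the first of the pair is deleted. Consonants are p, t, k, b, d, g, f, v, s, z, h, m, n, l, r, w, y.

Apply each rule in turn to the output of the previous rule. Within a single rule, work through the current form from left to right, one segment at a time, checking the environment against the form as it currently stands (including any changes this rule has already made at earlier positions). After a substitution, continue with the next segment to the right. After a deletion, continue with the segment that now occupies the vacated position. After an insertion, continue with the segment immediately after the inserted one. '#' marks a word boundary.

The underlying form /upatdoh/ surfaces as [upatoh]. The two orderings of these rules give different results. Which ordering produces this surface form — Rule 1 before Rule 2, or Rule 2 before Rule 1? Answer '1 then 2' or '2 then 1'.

Order 1 then 2:
  1 Progressive Voicing Assimilation: [upatdoh] → [upattoh]
  2 Geminate Reduction: [upattoh] → [upatoh]
  result: [upatoh]
Order 2 then 1:
  2 Geminate Reduction: no change — [upatdoh]
  1 Progressive Voicing Assimilation: [upatdoh] → [upattoh]
  result: [upattoh]

1 then 2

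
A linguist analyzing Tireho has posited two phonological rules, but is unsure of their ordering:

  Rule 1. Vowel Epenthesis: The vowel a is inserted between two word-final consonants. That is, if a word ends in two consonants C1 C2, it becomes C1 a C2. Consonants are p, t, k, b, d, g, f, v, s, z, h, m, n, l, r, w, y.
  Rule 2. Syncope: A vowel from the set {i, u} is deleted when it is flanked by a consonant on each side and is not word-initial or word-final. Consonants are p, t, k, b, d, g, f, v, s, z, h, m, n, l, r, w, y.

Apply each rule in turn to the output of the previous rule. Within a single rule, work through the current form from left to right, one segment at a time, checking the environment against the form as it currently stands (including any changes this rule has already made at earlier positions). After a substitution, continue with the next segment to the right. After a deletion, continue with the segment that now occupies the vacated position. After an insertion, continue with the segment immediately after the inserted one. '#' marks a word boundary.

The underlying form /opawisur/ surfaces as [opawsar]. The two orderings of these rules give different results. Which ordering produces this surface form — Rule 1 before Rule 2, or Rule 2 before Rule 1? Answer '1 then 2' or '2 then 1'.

2 then 1

Order 1 then 2:
  1 Vowel Epenthesis: no change — [opawisur]
  2 Syncope: [opawisur] → [opawsr]
  result: [opawsr]
Order 2 then 1:
  2 Syncope: [opawisur] → [opawsr]
  1 Vowel Epenthesis: [opawsr] → [opawsar]
  result: [opawsar]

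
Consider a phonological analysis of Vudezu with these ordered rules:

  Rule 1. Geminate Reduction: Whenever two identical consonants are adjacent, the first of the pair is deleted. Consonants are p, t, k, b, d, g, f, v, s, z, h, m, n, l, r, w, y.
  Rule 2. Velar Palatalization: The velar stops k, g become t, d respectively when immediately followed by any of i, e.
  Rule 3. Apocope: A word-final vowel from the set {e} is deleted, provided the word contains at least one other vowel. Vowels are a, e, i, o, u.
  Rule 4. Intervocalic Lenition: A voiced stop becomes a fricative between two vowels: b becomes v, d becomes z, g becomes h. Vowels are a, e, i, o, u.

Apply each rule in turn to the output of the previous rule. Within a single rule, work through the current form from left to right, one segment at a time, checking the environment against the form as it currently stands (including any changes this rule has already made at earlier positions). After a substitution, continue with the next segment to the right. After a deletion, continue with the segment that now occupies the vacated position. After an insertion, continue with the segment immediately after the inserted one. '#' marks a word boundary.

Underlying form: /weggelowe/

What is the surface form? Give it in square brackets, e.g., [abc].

[wezelow]

Rule 1 Geminate Reduction: [weggelowe] → [wegelowe]
Rule 2 Velar Palatalization: [wegelowe] → [wedelowe]
Rule 3 Apocope: [wedelowe] → [wedelow]
Rule 4 Intervocalic Lenition: [wedelow] → [wezelow]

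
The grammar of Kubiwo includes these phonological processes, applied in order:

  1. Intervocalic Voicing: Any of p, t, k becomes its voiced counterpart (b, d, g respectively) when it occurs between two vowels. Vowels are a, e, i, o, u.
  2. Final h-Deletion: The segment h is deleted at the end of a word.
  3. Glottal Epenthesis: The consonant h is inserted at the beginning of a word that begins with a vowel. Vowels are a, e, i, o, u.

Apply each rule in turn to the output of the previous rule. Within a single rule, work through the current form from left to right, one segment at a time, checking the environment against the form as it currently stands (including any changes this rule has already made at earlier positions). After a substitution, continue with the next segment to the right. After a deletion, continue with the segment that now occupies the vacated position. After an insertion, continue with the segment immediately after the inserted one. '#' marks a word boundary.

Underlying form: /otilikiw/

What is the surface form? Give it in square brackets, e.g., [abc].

[hodiligiw]

1 Intervocalic Voicing: [otilikiw] → [odiligiw]
2 Final h-Deletion: no change — [odiligiw]
3 Glottal Epenthesis: [odiligiw] → [hodiligiw]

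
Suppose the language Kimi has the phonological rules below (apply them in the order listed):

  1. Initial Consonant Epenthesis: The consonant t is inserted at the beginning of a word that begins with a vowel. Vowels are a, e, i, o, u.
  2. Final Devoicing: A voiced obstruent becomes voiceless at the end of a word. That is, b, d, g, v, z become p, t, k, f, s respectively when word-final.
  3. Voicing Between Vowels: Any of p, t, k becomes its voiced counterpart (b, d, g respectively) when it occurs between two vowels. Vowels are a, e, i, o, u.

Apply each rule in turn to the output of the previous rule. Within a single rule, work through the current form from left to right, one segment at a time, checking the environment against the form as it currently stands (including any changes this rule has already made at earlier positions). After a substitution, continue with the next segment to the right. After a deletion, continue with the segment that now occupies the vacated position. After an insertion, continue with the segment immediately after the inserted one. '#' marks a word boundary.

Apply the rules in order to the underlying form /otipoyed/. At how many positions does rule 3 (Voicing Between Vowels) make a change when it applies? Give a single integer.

2

1 Initial Consonant Epenthesis: [otipoyed] → [totipoyed]
2 Final Devoicing: [totipoyed] → [totipoyet]
3 Voicing Between Vowels: [totipoyet] → [todiboyet]
Rule 3 changed 2 position(s).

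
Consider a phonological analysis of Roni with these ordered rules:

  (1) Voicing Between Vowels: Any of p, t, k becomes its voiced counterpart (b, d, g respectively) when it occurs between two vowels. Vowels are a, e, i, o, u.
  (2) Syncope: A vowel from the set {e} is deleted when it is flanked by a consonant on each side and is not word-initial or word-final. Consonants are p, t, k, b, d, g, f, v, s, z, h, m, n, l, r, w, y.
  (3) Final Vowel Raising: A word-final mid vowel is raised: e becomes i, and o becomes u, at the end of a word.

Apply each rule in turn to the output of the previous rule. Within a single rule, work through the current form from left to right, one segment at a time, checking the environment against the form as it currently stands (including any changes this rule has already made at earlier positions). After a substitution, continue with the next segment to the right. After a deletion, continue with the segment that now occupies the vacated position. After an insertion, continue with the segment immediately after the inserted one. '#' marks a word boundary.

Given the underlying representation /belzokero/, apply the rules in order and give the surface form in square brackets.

[blzogru]

(1) Voicing Between Vowels: [belzokero] → [belzogero]
(2) Syncope: [belzogero] → [blzogro]
(3) Final Vowel Raising: [blzogro] → [blzogru]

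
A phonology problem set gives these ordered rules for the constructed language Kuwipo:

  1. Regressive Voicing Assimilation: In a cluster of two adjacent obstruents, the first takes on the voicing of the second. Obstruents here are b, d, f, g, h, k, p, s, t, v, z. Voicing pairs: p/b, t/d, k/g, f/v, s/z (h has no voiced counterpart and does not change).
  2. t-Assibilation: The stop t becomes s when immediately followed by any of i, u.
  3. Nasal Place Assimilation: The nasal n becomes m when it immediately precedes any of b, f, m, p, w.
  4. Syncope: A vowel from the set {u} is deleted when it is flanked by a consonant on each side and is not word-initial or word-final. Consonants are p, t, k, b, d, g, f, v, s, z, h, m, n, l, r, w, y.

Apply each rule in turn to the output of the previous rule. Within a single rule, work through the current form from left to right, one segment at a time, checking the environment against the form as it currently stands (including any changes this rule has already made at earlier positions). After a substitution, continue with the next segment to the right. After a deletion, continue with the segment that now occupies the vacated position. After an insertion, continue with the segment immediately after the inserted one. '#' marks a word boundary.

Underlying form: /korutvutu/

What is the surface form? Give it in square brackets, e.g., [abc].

1 Regressive Voicing Assimilation: [korutvutu] → [korudvutu]
2 t-Assibilation: [korudvutu] → [korudvusu]
3 Nasal Place Assimilation: no change — [korudvusu]
4 Syncope: [korudvusu] → [kordvsu]

[kordvsu]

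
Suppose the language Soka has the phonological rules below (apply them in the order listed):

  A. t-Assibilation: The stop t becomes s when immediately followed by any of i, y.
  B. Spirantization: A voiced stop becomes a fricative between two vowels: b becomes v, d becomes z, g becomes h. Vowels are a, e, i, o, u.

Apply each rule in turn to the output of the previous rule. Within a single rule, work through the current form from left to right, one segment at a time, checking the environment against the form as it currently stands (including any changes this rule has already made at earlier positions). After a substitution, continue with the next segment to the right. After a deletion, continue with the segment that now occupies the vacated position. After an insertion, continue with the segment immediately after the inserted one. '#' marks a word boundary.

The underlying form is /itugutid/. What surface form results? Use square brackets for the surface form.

A t-Assibilation: [itugutid] → [itugusid]
B Spirantization: [itugusid] → [ituhusid]

[ituhusid]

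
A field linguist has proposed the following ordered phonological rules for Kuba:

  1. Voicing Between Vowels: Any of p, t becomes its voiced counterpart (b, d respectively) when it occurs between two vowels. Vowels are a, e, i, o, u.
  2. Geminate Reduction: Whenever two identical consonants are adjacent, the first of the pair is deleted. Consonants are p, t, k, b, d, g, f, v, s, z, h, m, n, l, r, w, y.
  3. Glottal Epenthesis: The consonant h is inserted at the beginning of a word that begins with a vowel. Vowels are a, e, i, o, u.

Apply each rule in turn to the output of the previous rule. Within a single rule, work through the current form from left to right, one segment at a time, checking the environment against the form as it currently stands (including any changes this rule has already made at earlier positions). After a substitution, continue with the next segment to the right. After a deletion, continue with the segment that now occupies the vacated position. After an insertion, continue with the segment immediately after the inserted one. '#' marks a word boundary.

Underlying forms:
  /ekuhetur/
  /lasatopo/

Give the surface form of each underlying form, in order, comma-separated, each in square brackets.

/ekuhetur/:
  1 Voicing Between Vowels: [ekuhetur] → [ekuhedur]
  2 Geminate Reduction: no change — [ekuhedur]
  3 Glottal Epenthesis: [ekuhedur] → [hekuhedur]
/lasatopo/:
  1 Voicing Between Vowels: [lasatopo] → [lasadobo]
  2 Geminate Reduction: no change — [lasadobo]
  3 Glottal Epenthesis: no change — [lasadobo]

[hekuhedur], [lasadobo]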